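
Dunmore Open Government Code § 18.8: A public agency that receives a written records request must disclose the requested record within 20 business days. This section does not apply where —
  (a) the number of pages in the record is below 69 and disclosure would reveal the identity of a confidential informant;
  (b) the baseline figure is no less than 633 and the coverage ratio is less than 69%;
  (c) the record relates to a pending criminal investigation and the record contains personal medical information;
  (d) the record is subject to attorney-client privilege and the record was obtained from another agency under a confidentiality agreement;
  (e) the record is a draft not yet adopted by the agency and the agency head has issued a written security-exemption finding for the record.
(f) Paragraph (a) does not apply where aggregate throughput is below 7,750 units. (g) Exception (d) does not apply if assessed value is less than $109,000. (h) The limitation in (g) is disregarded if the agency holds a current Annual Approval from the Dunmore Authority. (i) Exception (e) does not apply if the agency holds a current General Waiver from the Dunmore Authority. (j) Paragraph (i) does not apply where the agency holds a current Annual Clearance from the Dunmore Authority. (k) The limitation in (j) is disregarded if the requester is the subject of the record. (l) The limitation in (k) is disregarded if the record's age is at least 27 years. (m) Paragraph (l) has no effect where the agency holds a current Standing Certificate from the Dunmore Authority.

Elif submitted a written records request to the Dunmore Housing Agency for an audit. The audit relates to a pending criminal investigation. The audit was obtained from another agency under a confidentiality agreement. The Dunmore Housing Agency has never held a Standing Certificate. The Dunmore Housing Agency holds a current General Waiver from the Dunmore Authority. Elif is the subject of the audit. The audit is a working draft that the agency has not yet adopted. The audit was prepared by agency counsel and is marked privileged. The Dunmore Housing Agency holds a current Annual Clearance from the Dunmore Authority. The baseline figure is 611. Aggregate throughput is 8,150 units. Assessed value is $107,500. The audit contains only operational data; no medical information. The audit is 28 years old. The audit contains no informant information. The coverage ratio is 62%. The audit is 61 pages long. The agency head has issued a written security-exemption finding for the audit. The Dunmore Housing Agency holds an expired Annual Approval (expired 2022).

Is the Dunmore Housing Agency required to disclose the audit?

Exception (a) does not apply: the audit contains no informant information.
Exception (b) requires that the baseline figure is no less than 633; but the baseline figure is 611, short of 633, so (b) is unavailable.
Exception (c) does not apply: the audit contains only operational data.
Exception (d) is satisfied on its face — the audit is privileged; the audit was obtained under a confidentiality agreement. But: (g) operates against (d): assessed value is $107,500, less than the $109,000 limit. (h) is not engaged (the Annual Approval is not current), so (g) stands. (d) is therefore removed.
Exception (e)'s conditions are all satisfied: the audit is an unadopted draft; a written security-exemption finding has been issued. As to paragraphs (i)–(m): (i) would limit (e) — a current General Waiver is held — but (j) sets (i) aside: (j) applies — a current Annual Clearance is held. (k) applies (Elif is the subject of the audit), but yields to (l): (l) operates against (k): the record's age is 28 years, meeting the 27 years threshold. (m), which would lift (l), is inapplicable — the Standing Certificate is not current. (e) remains available.

No — exception (e) applies; the Dunmore Housing Agency is not required to disclose the audit.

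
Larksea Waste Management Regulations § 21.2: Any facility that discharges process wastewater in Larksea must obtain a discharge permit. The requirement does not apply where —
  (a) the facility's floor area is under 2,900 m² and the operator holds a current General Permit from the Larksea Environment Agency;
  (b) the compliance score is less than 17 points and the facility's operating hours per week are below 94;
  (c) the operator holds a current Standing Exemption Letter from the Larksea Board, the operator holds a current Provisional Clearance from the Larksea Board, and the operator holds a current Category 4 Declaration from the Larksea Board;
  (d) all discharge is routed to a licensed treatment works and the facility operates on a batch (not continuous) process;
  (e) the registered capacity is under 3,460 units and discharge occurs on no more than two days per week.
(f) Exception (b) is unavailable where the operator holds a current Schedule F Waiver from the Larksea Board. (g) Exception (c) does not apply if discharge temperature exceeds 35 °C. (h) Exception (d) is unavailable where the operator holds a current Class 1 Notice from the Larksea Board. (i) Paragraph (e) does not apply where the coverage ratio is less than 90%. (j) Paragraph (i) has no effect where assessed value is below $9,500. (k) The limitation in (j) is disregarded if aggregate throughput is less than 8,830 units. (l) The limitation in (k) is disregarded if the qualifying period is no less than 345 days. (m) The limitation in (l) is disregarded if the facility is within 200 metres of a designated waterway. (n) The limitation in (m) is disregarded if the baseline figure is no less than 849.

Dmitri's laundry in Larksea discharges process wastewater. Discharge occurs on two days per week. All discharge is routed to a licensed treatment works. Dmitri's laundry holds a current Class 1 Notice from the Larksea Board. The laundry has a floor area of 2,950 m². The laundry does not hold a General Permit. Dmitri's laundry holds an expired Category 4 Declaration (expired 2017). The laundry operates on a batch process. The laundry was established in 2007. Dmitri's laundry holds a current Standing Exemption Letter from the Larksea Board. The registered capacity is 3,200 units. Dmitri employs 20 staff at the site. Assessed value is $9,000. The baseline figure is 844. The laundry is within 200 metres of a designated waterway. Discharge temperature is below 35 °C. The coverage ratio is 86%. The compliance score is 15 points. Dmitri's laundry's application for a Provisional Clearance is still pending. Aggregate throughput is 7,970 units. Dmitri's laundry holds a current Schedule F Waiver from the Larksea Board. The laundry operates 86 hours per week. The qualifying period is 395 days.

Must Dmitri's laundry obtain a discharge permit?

Yes — Dmitri's laundry must obtain a discharge permit.

Exception (a) does not apply: the facility's floor area is 2,950 m², not under 2,900 m².
Exception (b)'s conditions are all satisfied: the compliance score is 15 points, less than the 17 points limit; the facility's operating hours per week are 86, below the 94 limit. But applying paragraph (f): (f) operates against (b): a current Schedule F Waiver is held. Exception (b) does not apply.
Exception (c) does not apply: there is no Provisional Clearance in force.
All of (d)'s requirements are met (discharge is routed to a licensed treatment works; the facility operates on a batch process). However, paragraph (h) must be considered: (h) is engaged — a current Class 1 Notice is held. (d) is therefore removed.
Exception (e): the registered capacity is 3,200 units, under the 3,460 units limit; discharge occurs on no more than two days per week — every condition holds. But applying paragraphs (i)–(n): (i) operates — the coverage ratio is 86%, less than the 90% limit. (j) would limit (i) — assessed value is $9,000, below the $9,500 limit — but (k) sets (j) aside: (k) operates against (j): aggregate throughput is 7,970 units, less than the 8,830 units limit. (l) would limit (k) — the qualifying period is 395 days, meeting the 345 days threshold — but (m) sets (l) aside: (m) operates against (l): the laundry is within 200 m of a designated waterway. (n) is inapplicable (the baseline figure is 844, short of 849), so (m) stands. So (e) is unavailable.
Every exception is unavailable, so the rule governs.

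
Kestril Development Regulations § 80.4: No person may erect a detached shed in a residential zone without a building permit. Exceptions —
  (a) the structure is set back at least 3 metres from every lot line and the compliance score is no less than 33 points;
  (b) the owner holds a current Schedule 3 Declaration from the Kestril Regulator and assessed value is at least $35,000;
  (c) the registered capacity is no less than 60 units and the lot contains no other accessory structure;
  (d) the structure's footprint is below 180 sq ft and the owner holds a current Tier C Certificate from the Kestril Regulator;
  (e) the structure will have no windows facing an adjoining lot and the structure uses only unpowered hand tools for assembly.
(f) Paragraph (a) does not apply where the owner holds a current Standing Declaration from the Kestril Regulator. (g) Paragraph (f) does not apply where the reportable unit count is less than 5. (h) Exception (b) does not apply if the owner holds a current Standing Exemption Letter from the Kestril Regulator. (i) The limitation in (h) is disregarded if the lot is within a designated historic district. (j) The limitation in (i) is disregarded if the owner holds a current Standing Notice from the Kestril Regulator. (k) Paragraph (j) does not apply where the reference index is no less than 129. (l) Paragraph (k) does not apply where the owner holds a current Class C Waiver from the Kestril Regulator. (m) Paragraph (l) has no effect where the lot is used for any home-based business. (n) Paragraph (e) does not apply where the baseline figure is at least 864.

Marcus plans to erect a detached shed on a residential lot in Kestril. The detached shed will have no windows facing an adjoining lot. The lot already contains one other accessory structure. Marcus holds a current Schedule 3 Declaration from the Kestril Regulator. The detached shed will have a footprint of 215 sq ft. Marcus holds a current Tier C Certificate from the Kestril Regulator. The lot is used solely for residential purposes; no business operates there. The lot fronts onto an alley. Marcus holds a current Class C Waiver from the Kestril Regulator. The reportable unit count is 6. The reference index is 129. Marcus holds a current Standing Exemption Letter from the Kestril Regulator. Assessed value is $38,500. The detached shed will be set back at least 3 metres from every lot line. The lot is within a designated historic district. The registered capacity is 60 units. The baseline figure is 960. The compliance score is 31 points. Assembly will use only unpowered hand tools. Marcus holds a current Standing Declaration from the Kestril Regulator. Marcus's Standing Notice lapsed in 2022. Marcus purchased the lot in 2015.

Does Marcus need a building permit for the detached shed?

No — exception (b) applies; Marcus does not need a building permit.

Exception (a) requires that the compliance score is no less than 33 points; but the compliance score is 31 points, short of 33 points, so (a) is unavailable.
Exception (b) is satisfied on its face — a current Schedule 3 Declaration is held; assessed value is $38,500, meeting the $35,000 threshold. Under paragraphs (h)–(m): (h) would limit (b) — a current Standing Exemption Letter is held — but (i) sets (h) aside: (i) operates against (h): the lot is in a historic district. (j), which would lift (i), is not triggered — the Standing Notice is not current. So (b) applies.
Exception (c) does not apply: the lot already has another accessory structure.
Exception (d) requires that the structure's footprint is below 180 sq ft; but the structure's footprint is 215 sq ft, not below 180 sq ft, so (d) is unavailable.
Exception (e): no windows face an adjoining lot; assembly uses only hand tools — every condition holds. But applying paragraph (n): (n) is engaged — the baseline figure is 960, meeting the 864 threshold. (e) is therefore removed.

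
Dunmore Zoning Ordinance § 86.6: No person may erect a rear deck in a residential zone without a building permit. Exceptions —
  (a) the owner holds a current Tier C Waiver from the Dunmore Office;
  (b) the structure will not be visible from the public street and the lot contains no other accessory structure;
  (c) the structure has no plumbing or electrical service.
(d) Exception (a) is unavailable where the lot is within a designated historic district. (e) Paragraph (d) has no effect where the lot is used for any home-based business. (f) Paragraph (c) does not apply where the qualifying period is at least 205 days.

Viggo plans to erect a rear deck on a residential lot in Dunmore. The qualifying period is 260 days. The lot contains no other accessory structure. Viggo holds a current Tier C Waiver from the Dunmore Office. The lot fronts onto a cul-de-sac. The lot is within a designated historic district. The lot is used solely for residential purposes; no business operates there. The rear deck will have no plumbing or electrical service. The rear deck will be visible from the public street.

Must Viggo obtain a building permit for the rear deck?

Yes — Viggo must obtain a building permit.

Exception (a)'s conditions are all satisfied: a current Tier C Waiver is held. Turning to paragraphs (d)–(e): (d) operates against (a): the lot is in a historic district. (e) is not triggered (the lot is solely residential), so (d) stands. Exception (a) does not apply.
Exception (b) fails — the structure will be visible from the street.
Exception (c): there is no plumbing or electrical service — every condition holds. But applying paragraph (f): (f) operates against (c): the qualifying period is 260 days, meeting the 205 days threshold. So (c) is unavailable.
None of the exceptions is available; § 86.6 applies in full.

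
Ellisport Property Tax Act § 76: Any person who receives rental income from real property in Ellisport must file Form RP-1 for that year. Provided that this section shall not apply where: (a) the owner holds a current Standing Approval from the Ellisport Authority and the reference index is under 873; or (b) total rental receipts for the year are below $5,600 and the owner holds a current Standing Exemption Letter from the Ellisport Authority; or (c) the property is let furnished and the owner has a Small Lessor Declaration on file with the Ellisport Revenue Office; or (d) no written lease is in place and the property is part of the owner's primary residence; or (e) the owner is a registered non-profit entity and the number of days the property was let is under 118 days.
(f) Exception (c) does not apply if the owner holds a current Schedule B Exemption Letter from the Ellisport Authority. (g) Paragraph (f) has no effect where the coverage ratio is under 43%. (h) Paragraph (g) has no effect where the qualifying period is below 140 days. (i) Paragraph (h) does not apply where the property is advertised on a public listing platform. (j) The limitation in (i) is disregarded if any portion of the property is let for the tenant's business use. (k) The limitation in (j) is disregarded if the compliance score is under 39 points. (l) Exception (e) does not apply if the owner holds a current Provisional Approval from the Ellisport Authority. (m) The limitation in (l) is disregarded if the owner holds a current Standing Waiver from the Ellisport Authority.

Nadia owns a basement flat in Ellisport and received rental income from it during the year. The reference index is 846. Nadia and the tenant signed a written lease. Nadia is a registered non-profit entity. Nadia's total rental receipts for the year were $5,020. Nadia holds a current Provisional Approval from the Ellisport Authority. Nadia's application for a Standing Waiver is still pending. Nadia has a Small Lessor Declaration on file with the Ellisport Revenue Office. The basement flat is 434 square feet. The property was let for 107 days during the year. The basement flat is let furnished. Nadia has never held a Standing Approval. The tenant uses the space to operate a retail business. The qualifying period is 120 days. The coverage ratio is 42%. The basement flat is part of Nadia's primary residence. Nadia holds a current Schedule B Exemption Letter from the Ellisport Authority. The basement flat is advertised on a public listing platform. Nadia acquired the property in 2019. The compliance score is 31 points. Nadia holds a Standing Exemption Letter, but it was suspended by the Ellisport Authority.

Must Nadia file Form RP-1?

No — exception (c) applies; Nadia is not required to file Form RP-1.

Exception (a) does not apply: there is no Standing Approval in force.
Exception (b) does not apply: no current Standing Exemption Letter is held.
All of (c)'s requirements are met (the property is let furnished; a Small Lessor Declaration is on file). As to paragraphs (f)–(k): (f) would limit (c) — a current Schedule B Exemption Letter is held — but (g) sets (f) aside: (g) operates — the coverage ratio is 42%, under the 43% limit. (h) would limit (g) — the qualifying period is 120 days, below the 140 days limit — but (i) sets (h) aside: (i) operates — the property is publicly advertised. (j) would limit (i) — the space is let for business use — but (k) sets (j) aside: (k) operates against (j): the compliance score is 31 points, under the 39 points limit. So (c) applies.
Exception (d) requires that no written lease is in place; but a written lease is in place, so (d) is unavailable.
Exception (e) is satisfied on its face — Nadia is a registered non-profit; the number of days the property was let is 107 days, under the 118 days limit. But: (l) operates against (e): a current Provisional Approval is held. (m), which would lift (l), is not triggered — there is no Standing Waiver in force. Exception (e) does not apply.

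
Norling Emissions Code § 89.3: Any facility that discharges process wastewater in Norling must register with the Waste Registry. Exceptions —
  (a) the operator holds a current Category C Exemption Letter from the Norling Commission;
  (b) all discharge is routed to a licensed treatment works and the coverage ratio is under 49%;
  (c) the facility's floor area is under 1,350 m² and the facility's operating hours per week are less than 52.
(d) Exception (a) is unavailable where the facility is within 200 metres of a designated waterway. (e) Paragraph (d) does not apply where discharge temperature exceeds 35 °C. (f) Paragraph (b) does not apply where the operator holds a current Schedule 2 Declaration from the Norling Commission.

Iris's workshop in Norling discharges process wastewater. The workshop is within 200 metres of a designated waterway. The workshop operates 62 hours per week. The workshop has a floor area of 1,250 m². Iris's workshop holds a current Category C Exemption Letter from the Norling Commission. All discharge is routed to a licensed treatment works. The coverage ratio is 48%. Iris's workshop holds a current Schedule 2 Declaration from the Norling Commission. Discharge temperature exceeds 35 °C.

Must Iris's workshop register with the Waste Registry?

No — exception (a) applies; Iris's workshop is not required to register with the Waste Registry.

Exception (a) is satisfied on its face — a current Category C Exemption Letter is held. Under paragraphs (d)–(e): (d) operates (the workshop is within 200 m of a designated waterway), but is set aside by (e): (e) operates — discharge temperature exceeds 35 °C. So (a) applies.
Exception (b)'s conditions are all satisfied: discharge is routed to a licensed treatment works; the coverage ratio is 48%, under the 49% limit. But: (f) is triggered — a current Schedule 2 Declaration is held. Exception (b) does not apply.
Exception (c) fails — the facility's operating hours per week are 62, not less than 52.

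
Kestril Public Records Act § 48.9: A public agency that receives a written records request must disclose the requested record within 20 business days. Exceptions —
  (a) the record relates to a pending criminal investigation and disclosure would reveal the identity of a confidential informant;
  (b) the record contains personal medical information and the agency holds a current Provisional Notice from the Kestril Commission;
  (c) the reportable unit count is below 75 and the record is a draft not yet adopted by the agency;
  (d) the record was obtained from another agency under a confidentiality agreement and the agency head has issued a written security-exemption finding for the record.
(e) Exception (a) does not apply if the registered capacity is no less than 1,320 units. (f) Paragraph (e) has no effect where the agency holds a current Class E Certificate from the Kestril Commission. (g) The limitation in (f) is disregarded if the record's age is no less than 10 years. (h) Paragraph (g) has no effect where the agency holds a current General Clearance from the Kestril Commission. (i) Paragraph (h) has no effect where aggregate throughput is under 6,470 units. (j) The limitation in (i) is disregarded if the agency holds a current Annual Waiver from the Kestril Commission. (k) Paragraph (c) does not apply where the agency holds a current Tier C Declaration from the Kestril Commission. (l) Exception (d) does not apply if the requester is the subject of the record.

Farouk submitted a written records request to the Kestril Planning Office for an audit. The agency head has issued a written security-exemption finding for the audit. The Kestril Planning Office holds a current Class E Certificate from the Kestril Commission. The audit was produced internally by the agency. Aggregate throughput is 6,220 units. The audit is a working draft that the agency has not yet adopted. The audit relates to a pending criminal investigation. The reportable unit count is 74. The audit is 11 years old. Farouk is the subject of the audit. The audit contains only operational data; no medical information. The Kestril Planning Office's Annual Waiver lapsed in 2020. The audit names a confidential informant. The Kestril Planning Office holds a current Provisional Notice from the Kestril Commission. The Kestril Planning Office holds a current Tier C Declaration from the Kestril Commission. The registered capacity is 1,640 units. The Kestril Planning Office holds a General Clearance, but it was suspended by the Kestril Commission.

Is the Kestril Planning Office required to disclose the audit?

All of (a)'s requirements are met (the audit relates to a pending investigation; the audit names a confidential informant). However, paragraphs (e)–(j) must be considered: (e) operates against (a): the registered capacity is 1,640 units, meeting the 1,320 units threshold. (f) is engaged (a current Class E Certificate is held), but is displaced by (g): (g) is triggered — the record's age is 11 years, meeting the 10 years threshold. (h) is not engaged (there is no General Clearance in force), so (g) stands. (a) is therefore removed.
Exception (b) requires that the record contains personal medical information; but the audit contains only operational data, so (b) is unavailable.
Exception (c): the reportable unit count is 74, below the 75 limit; the audit is an unadopted draft — every condition holds. Turning to paragraph (k): (k) operates — a current Tier C Declaration is held. Exception (c) does not apply.
Exception (d) requires that the record was obtained from another agency under a confidentiality agreement; but the audit was produced internally, so (d) is unavailable.
No exception applies. The general rule governs.

Yes — the Kestril Planning Office must disclose the audit.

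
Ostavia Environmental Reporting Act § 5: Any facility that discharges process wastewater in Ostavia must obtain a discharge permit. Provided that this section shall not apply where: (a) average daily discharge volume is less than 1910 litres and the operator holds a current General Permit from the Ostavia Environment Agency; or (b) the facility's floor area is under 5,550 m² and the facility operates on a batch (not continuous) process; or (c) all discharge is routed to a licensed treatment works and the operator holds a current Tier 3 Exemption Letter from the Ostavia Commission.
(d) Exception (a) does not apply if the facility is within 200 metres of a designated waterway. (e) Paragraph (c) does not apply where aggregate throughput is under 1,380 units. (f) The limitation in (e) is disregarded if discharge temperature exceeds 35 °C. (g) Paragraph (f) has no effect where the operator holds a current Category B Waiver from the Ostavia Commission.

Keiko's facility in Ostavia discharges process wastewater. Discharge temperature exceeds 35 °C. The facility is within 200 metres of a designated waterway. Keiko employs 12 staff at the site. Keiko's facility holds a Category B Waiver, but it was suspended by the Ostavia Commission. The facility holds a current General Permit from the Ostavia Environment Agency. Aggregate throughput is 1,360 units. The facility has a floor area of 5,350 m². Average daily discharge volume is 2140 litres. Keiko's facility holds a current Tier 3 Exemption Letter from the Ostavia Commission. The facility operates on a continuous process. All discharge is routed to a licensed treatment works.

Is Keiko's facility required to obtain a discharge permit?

No — exception (c) applies; Keiko's facility is not required to obtain a discharge permit.

Exception (a) does not apply: average daily discharge volume is 2140 litres, not less than 1910 litres.
Exception (b) does not apply: the facility operates on a continuous process.
Exception (c) is satisfied on its face — discharge is routed to a licensed treatment works; a current Tier 3 Exemption Letter is held. Considering the limiting provisions: (e) is engaged (aggregate throughput is 1,360 units, under the 1,380 units limit), but is overridden by (f): (f) operates against (e): discharge temperature exceeds 35 °C. (g) is inapplicable (there is no Category B Waiver in force), so (f) stands. So (c) applies.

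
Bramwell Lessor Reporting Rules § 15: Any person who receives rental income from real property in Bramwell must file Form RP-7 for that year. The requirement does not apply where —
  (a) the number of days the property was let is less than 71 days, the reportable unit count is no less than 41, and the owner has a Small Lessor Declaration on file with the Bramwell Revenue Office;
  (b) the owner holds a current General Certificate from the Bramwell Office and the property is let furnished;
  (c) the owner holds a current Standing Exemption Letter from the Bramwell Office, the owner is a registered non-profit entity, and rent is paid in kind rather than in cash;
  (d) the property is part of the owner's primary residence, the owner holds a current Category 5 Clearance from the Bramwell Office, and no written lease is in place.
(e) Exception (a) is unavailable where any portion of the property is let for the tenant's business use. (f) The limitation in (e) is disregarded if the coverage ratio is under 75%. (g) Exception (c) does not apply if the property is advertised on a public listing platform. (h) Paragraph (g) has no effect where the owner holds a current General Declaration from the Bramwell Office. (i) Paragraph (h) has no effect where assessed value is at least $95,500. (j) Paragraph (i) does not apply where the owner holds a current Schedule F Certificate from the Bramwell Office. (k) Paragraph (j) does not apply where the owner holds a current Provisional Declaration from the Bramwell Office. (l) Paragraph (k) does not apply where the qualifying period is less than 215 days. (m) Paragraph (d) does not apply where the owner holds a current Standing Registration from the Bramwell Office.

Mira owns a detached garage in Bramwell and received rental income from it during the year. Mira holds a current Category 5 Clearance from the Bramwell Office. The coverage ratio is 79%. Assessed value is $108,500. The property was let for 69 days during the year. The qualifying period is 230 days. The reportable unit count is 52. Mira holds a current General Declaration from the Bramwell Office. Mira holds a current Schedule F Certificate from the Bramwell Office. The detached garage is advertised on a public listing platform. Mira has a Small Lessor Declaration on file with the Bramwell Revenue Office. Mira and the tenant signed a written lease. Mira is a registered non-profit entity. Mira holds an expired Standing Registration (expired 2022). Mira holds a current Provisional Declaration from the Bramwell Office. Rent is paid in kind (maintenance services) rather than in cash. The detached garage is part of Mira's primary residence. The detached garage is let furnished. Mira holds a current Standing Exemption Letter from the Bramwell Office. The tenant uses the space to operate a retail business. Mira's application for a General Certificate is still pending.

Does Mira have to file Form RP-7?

Exception (a) is satisfied on its face — the number of days the property was let is 69 days, less than the 71 days limit; the reportable unit count is 52, meeting the 41 threshold; a Small Lessor Declaration is on file. However, paragraphs (e)–(f) must be considered: (e) applies — the space is let for business use. (f), which would lift (e), is not triggered — the coverage ratio is 79%, not under 75%. (a) is therefore removed.
Exception (b) does not apply: no current General Certificate is held.
Exception (c): a current Standing Exemption Letter is held; Mira is a registered non-profit; rent is paid in kind — every condition holds. But: (g) operates against (c): the property is publicly advertised. (h) would limit (g) — a current General Declaration is held — but (i) sets (h) aside: (i) is engaged — assessed value is $108,500, meeting the $95,500 threshold. (j) would limit (i) — a current Schedule F Certificate is held — but (k) sets (j) aside: (k) operates against (j): a current Provisional Declaration is held. (l) is not engaged (the qualifying period is 230 days, not less than 215 days), so (k) stands. So (c) is unavailable.
Exception (d) requires that no written lease is in place; but a written lease is in place, so (d) is unavailable.
No exception applies. The general rule governs.

Yes — Mira must file Form RP-7.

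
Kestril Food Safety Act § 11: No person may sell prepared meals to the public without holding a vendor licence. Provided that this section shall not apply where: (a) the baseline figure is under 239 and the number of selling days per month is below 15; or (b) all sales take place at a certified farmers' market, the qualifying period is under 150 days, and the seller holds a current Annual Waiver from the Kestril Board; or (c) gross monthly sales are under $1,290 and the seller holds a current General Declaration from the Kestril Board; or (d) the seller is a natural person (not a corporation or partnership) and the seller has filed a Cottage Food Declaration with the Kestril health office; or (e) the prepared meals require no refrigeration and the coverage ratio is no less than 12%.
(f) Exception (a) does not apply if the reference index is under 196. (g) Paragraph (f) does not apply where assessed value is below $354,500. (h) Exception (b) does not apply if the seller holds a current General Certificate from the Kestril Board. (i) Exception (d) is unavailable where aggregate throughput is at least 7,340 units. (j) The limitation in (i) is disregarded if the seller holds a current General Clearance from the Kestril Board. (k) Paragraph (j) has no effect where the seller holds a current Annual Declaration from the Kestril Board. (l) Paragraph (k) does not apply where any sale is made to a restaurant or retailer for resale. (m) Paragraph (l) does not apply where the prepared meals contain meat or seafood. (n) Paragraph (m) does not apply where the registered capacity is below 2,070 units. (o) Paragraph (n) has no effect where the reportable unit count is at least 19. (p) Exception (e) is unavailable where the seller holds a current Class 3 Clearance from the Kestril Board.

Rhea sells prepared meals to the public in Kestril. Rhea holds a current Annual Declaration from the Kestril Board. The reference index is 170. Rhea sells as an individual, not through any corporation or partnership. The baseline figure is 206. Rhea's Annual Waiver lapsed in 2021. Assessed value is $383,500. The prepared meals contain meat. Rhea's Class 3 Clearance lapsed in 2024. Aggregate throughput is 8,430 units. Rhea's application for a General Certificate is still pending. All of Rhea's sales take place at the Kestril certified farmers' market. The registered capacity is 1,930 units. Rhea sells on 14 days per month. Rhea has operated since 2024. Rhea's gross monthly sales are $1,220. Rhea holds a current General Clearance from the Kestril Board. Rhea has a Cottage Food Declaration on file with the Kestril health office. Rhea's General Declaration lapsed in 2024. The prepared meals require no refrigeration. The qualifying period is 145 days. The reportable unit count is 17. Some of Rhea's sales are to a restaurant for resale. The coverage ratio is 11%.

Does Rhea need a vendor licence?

No — exception (d) applies; Rhea is not required to hold a vendor licence.

Exception (a) is satisfied on its face — the baseline figure is 206, under the 239 limit; the number of selling days per month is 14, below the 15 limit. But: (f) operates against (a): the reference index is 170, under the 196 limit. (g), which would lift (f), is not triggered — assessed value is $383,500, not below $354,500. (a) is therefore removed.
Exception (b) requires that the seller holds a current Annual Waiver from the Kestril Board; but the Annual Waiver is not current, so (b) is unavailable.
Exception (c) fails — the General Declaration is not current.
All of (d)'s requirements are met (the seller is a natural person; a Cottage Food Declaration is on file). Under paragraphs (i)–(o): (i) is triggered (aggregate throughput is 8,430 units, meeting the 7,340 units threshold), but is itself disapplied by (j): (j) is engaged — a current General Clearance is held. (k) would limit (j) — a current Annual Declaration is held — but (l) sets (k) aside: (l) is triggered — some sales are to a restaurant for resale. (m) is triggered (the prepared meals contain meat), but is overridden by (n): (n) operates against (m): the registered capacity is 1,930 units, below the 2,070 units limit. (o), which would lift (n), is not engaged — the reportable unit count is 17, short of 19. (d) remains available.
Exception (e) fails — the coverage ratio is 11%, short of 12%.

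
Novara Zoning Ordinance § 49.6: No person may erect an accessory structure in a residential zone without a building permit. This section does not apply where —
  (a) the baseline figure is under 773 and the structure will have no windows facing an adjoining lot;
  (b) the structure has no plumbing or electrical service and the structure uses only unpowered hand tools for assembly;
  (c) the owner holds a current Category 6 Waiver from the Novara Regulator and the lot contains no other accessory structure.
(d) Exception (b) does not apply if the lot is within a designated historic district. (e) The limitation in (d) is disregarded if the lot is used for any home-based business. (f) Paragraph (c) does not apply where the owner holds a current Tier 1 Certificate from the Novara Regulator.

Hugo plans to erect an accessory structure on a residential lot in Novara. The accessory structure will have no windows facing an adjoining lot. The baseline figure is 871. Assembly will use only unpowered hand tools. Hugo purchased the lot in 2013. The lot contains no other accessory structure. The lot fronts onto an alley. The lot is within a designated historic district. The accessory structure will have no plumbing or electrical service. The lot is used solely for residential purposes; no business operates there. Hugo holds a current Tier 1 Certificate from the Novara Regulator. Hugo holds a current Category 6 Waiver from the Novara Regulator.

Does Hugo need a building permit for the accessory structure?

Yes — Hugo must obtain a building permit.

Exception (a) fails — the baseline figure is 871, not under 773.
All of (b)'s requirements are met (there is no plumbing or electrical service; assembly uses only hand tools). Turning to paragraphs (d)–(e): (d) operates against (b): the lot is in a historic district. (e), which would lift (d), is not triggered — the lot is solely residential. (b) is therefore removed.
Exception (c) is satisfied on its face — a current Category 6 Waiver is held; the lot has no other accessory structure. But applying paragraph (f): (f) operates against (c): a current Tier 1 Certificate is held. So (c) is unavailable.
No exception displaces § 49.6.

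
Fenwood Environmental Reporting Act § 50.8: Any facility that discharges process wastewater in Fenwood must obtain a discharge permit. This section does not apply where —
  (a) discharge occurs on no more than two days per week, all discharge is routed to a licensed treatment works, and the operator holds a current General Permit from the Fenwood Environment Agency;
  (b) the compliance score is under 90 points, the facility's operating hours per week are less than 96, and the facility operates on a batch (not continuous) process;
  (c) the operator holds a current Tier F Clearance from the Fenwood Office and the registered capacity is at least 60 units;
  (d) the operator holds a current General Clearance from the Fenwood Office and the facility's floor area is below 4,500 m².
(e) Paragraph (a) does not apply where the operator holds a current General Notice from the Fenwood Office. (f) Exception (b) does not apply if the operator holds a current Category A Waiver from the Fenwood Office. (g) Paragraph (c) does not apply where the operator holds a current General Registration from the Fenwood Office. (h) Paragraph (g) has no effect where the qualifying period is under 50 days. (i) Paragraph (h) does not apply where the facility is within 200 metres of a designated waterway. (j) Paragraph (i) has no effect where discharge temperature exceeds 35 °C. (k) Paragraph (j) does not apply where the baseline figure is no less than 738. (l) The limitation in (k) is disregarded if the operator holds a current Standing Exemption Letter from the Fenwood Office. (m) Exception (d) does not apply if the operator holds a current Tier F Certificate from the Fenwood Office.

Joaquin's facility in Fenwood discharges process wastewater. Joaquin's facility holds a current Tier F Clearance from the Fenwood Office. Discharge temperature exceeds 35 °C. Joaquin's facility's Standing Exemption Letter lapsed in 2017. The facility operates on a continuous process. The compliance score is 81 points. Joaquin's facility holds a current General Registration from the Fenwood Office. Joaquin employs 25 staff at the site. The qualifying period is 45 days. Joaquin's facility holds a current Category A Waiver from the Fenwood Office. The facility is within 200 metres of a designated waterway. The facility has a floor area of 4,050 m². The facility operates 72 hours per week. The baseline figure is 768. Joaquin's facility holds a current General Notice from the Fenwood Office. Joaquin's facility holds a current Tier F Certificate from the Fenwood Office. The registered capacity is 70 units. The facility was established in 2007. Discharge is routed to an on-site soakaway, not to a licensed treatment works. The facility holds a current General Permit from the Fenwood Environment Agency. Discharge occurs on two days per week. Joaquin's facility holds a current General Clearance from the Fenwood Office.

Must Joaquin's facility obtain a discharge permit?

Exception (a) does not apply: discharge is not routed to a licensed treatment works.
Exception (b) does not apply: the facility operates on a continuous process.
Exception (c)'s conditions are all satisfied: a current Tier F Clearance is held; the registered capacity is 70 units, meeting the 60 units threshold. But applying paragraphs (g)–(l): (g) operates against (c): a current General Registration is held. (h) operates (the qualifying period is 45 days, under the 50 days limit), but is overridden by (i): (i) operates — the facility is within 200 m of a designated waterway. (j) is triggered (discharge temperature exceeds 35 °C), but is itself disapplied by (k): (k) is engaged — the baseline figure is 768, meeting the 738 threshold. (l) is not triggered (no current Standing Exemption Letter is held), so (k) stands. (c) is therefore removed.
Exception (d): a current General Clearance is held; the facility's floor area is 4,050 m², below the 4,500 m² limit — every condition holds. But: (m) operates against (d): a current Tier F Certificate is held. So (d) is unavailable.
Every exception is unavailable, so the rule governs.

Yes — Joaquin's facility must obtain a discharge permit.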